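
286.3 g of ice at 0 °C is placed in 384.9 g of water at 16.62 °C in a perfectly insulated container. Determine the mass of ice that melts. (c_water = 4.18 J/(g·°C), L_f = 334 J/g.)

m_melted ≈ 80.1 g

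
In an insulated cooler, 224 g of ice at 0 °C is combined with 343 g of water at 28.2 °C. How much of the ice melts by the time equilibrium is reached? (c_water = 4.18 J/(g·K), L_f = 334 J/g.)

Heat available from the water dropping to 0 °C: 343·4.18·28.2 = 40431 J.
Fully melting the ice requires m_ice L_f = 224·334 = 74816 J.
Since 40431 < 74816 J, not all the ice melts; equilibrium is at 0 °C.
Mass melted = 40431/334 ≈ 121.1 g.

m_melted ≈ 121 g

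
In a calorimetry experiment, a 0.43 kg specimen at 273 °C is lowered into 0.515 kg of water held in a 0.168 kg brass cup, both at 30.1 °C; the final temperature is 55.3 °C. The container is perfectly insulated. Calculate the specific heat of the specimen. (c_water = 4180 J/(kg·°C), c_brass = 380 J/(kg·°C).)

Heat gained plus heat lost sum to zero:
0.43·c·(55.3 − 273) + 0.515·4180·(55.3 − 30.1) + 0.168·380·(55.3 − 30.1) = 0
-93.61 c = -55857
c = -55857/-93.61 ≈ 596.7 J/(kg·°C)

c ≈ 597 J/(kg·°C)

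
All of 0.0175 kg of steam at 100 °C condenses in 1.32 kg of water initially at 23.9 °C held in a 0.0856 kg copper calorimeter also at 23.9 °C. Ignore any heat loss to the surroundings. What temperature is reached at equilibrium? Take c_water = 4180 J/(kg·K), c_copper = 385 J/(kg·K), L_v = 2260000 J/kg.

T_f ≈ 31.9 °C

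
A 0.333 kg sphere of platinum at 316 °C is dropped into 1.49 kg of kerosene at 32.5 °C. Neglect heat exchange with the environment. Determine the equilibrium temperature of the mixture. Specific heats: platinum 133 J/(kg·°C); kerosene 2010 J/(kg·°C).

T_f ≈ 36.6 °C

Conservation of energy gives ΣQ = 0:
0.333*133*(T − 316) + 1.49*2010*(T − 32.5) = 0
44.29(T − 316) + 2994.9(T − 32.5) = 0
(44.29 + 2994.9) T = 44.29*316 + 2994.9*32.5
T ≈ 36.63 °C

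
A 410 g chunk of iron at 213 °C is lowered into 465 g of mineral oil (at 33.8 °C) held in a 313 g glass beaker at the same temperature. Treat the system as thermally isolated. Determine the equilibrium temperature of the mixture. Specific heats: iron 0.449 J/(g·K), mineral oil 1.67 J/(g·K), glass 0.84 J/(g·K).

T_f ≈ 60.8 °C

T_f = Σ m_i c_i T_i / Σ m_i c_i:
T_f = (184.09·213 + 776.55·33.8 + 262.92·33.8) / (184.09 + 776.55 + 262.92)
    = 74345 / 1223.6 ≈ 60.76 °C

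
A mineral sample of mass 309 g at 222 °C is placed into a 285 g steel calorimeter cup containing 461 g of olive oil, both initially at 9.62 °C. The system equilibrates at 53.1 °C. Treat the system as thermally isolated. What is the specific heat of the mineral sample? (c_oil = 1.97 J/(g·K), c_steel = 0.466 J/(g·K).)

c ≈ 0.867 J/(g·K)

Heat gained plus heat lost sum to zero:
309×c×(53.1 − 222) + 461×1.97×(53.1 − 9.62) + 285×0.466×(53.1 − 9.62) = 0
-52190 c = -45262
c = -45262/-52190 ≈ 0.8672 J/(g·K)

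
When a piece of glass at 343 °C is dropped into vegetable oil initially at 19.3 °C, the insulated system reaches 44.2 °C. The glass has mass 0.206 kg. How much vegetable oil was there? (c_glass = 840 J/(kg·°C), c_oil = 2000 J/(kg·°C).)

m ≈ 1.04 kg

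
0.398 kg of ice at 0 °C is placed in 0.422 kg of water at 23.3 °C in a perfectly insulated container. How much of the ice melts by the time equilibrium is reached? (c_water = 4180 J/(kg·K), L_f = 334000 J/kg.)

Water can give up m c ΔT = 0.422×4180×23.3 = 41100 J before reaching 0 °C.
Fully melting the ice requires m_ice L_f = 0.398×334000 = 132932 J.
Since 41100 < 132932 J, not all the ice melts; equilibrium is at 0 °C.
m_melted×334000 = 41100  ⇒  m_melted ≈ 0.1231 kg.

m_melted ≈ 0.123 kg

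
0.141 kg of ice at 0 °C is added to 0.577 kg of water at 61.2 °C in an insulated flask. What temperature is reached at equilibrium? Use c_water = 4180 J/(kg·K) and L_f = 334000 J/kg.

T_f ≈ 33.5 °C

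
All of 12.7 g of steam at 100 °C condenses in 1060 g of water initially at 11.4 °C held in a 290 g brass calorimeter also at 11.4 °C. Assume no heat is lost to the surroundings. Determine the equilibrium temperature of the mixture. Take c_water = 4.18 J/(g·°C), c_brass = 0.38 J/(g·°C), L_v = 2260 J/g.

T_f ≈ 18.7 °C

Energy balance with sensible and latent terms:
condense steam: −12.7×2260 = −28702
  condensed water 100 °C→T: 53.09(T − 100)
  original water: 4430.8(T − 11.4)
  brass cup: 290×0.38×(T − 11.4) = 110.2(T − 11.4)
4594.1 T = 28702 + 5308.6 + 51767 = 85778
T ≈ 18.67 °C (< 100 °C, so full condensation is consistent).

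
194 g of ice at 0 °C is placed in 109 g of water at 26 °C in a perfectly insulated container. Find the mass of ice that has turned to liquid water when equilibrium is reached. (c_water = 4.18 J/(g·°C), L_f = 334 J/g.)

Heat available from the water dropping to 0 °C: 109·4.18·26 = 11846 J.
To melt every bit of ice: 194·334 = 64796 J.
That's not enough to melt it all — equilibrium is at 0 °C with ice remaining.
m_melt = 11846 / L_f = 35.47 g.

m_melted ≈ 35.5 g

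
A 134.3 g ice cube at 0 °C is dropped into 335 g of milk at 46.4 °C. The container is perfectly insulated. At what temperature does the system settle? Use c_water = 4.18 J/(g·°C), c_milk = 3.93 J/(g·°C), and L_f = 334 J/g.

Energy conservation, ΣQ = 0:
fusion: m_ice L_f = 134.3·334 = 44856; warm the meltwater: 561.37 T; milk: 1316.5(T − 46.4)
1877.9 T = 61088 − 44856 = 16232
T ≈ 8.64 °C. Since T > 0 °C, the all-ice-melts assumption holds.

T_f ≈ 8.6 °C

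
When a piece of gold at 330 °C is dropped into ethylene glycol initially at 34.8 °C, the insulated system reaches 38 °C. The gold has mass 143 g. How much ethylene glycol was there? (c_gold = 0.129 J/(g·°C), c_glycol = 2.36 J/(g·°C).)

|Q_gold| = |Q_glycol|:
143×0.129×(330 − 38) = m×2.36×(38 − 34.8)
7.552 m = 5386.5  ⇒  m ≈ 713.3 g

m ≈ 713 g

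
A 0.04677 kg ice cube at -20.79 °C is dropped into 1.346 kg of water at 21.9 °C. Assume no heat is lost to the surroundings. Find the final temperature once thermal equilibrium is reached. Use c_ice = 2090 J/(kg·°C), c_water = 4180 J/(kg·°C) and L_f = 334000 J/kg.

Setting the total heat transfer to zero:
ice -20.79→0 °C: 0.04677×2090×20.79 = 2032.2
  fusion: m_ice L_f = 0.04677×334000 = 15621
  warm the meltwater: 195.5 T
  water cools: 1.346×4180×(T − 21.9) = 5626.3(T − 21.9)
5821.8 T = 123216 − 17653 = 105562
T ≈ 18.13 °C (positive, so assuming full melt was valid).

T_f ≈ 18.1 °C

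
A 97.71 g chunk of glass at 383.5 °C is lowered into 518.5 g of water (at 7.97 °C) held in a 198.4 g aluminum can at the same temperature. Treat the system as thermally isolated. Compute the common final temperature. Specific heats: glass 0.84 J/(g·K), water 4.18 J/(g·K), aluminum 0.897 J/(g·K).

Heat gained plus heat lost sum to zero:
97.71×0.84×(T − 383.5) + 518.5×4.18×(T − 7.97) + 198.4×0.897×(T − 7.97) = 0
82.08(T − 383.5) + 2167.3(T − 7.97) + 177.96(T − 7.97) = 0
2427.4 T = 50168
T ≈ 20.67 °C

T_f ≈ 20.7 °C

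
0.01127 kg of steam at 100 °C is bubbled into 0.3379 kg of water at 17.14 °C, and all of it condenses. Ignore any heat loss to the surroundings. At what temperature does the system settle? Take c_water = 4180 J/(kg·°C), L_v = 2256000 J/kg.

Taking heat into each body as positive, Σ m c ΔT = 0:
steam→water at 100 °C releases m L_v = 0.01127×2256000 = 25425; condensed water 100 °C→T: 47.11(T − 100); original water: 1412.4(T − 17.14)
1459.5 T = 25425 + 4710.9 + 24209 = 54345
T ≈ 37.23 °C, under the boiling point, so the assumption holds.

T_f ≈ 37.2 °C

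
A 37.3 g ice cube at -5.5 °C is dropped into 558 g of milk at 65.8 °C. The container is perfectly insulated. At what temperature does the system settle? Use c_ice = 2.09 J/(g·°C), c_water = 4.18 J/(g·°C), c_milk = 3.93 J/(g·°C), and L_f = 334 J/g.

Energy conservation, ΣQ = 0:
warm ice to 0 °C: 37.3·2.09·(0 − (-5.5)) = 428.76
  latent heat to melt: 37.3·334 = 12458
  warm the meltwater: 155.91 T
  milk cools: 558·3.93·(T − 65.8) = 2192.9(T − 65.8)
2348.9 T = 144295 − 12887 = 131408
T ≈ 55.95 °C. Since T > 0 °C, the all-ice-melts assumption holds.

T_f ≈ 55.9 °C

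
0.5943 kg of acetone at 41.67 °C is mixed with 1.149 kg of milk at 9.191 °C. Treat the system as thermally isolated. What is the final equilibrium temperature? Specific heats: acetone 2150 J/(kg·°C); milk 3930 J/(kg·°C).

T_f = Σ m_i c_i T_i / Σ m_i c_i:
T_f = (1277.7*41.67 + 4515.6*9.191) / (1277.7 + 4515.6)
    = 94746 / 5793.3 ≈ 16.35 °C

T_f ≈ 16.4 °C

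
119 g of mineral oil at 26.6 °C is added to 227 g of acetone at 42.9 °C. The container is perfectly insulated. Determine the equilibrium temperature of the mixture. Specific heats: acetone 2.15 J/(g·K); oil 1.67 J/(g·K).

T_f ≈ 38.2 °C

Heat gained plus heat lost sum to zero:
227×2.15×(T − 42.9) + 119×1.67×(T − 26.6) = 0
488.05(T − 42.9) + 198.73(T − 26.6) = 0
686.78 T = 26224
T = 26224 / 686.78 = 38.2 °C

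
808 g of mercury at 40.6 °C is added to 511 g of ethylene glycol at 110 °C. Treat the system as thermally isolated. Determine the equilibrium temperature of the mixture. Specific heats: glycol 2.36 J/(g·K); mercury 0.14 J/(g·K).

T_f ≈ 104.0 °C

Set heat shed by the hot body equal to heat absorbed by the cold body:
511×2.36×(110 − T) = 808×0.14×(T − 40.6)
1206(110 − T) = 113.12(T − 40.6)
1319.1 T = 137248  ⇒  T ≈ 104.05 °C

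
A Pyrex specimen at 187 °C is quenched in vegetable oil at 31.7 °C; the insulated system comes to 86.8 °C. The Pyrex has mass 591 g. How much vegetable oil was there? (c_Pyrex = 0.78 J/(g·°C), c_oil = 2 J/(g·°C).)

m ≈ 419 g

Heat lost by the Pyrex = heat gained by the oil:
591×0.78×(187 − 86.8) = m×2×(86.8 − 31.7)
110.2 m = 46190  ⇒  m ≈ 419.1 g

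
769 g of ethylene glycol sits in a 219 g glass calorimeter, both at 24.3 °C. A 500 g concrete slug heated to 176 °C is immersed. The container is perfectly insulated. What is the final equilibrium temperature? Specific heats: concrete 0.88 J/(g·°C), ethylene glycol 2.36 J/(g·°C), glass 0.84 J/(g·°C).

Conservation of energy gives ΣQ = 0:
500*0.88*(T − 176) + 769*2.36*(T − 24.3) + 219*0.84*(T − 24.3) = 0
2438.8 T = 126011
T = 126011/2438.8 ≈ 51.67 °C

T_f ≈ 51.7 °C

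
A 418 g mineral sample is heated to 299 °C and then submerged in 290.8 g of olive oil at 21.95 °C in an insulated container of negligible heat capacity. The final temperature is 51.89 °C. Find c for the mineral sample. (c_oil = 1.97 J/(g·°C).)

c ≈ 0.166 J/(g·°C)

Taking heat into each body as positive, Σ m c ΔT = 0:
418×c×(51.89 − 299) + 290.8×1.97×(51.89 − 21.95) = 0
-103292 c = -17152
c = -17152/-103292 ≈ 0.1661 J/(g·°C)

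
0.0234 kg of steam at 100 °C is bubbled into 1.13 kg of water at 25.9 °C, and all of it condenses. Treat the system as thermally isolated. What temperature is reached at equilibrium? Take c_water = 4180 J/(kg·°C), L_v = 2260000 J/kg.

Let T be the final temperature. ΣQ_i = 0:
condense steam: −0.0234·2260000 = −52884; condensed water 100 °C→T: 97.81(T − 100); original water: 4723.4(T − 25.9)
4821.2 T = 52884 + 9781.2 + 122336 = 185001
T ≈ 38.37 °C, under the boiling point, so the assumption holds.

T_f ≈ 38.4 °C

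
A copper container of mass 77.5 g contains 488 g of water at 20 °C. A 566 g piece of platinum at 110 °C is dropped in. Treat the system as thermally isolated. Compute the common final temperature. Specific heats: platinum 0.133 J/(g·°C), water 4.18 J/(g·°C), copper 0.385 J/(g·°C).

T_f ≈ 23.2 °C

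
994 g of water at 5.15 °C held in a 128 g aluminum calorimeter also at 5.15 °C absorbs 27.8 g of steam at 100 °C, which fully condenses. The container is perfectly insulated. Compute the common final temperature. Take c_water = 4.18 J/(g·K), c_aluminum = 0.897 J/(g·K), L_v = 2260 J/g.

T_f ≈ 22.0 °C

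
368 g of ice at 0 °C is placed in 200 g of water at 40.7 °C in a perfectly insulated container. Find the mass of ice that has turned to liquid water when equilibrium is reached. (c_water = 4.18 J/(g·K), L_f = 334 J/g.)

m_melted ≈ 102 g

Heat available from the water dropping to 0 °C: 200×4.18×40.7 = 34025 J.
Melting all 368 g of ice would need 368×334 = 122912 J.
That's not enough to melt it all — equilibrium is at 0 °C with ice remaining.
m_melted×334 = 34025  ⇒  m_melted ≈ 101.9 g.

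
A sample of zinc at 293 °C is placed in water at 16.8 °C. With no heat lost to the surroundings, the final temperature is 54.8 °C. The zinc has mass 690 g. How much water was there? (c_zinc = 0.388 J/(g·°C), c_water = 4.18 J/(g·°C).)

m ≈ 401 g

Let T be the final temperature. ΣQ_i = 0:
690·0.388·(54.8 − 293) + m·4.18·(54.8 − 16.8) = 0
158.84 m = 63771
m = 63771/158.84 ≈ 401.5 g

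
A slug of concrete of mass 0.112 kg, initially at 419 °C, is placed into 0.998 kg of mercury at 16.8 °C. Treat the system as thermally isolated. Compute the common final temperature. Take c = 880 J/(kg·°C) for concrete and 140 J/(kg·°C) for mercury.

T_f = Σ m_i c_i T_i / Σ m_i c_i:
T_f = (98.56·419 + 139.72·16.8) / (98.56 + 139.72)
    = 43644 / 238.28 ≈ 183.16 °C

T_f ≈ 183.2 °C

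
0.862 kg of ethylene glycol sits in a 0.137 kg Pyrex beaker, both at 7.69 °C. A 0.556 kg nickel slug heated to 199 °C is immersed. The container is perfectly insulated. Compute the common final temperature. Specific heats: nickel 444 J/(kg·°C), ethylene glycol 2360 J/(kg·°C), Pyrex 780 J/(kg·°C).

Heat gained plus heat lost sum to zero:
0.556×444×(T − 199) + 0.862×2360×(T − 7.69) + 0.137×780×(T − 7.69) = 0
246.86(T − 199) + 2034.3(T − 7.69) + 106.86(T − 7.69) = 0
2388 T = 65592
T ≈ 27.47 °C

T_f ≈ 27.5 °C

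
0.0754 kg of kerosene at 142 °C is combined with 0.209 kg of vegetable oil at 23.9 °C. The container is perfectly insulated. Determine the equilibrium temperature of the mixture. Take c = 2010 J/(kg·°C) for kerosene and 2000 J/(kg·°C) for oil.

T_f ≈ 55.3 °C

T_f = Σ m_i c_i T_i / Σ m_i c_i:
T_f = (151.55*142 + 418*23.9) / (151.55 + 418)
    = 31511 / 569.55 ≈ 55.33 °C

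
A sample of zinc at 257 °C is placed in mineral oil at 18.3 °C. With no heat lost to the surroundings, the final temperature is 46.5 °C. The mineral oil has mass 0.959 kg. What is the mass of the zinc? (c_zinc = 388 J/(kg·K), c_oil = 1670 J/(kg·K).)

|Q_zinc| = |Q_oil|:
m·388·(257 − 46.5) = 0.959·1670·(46.5 − 18.3)
81674 m = 45163  ⇒  m ≈ 0.553 kg

m ≈ 0.553 kg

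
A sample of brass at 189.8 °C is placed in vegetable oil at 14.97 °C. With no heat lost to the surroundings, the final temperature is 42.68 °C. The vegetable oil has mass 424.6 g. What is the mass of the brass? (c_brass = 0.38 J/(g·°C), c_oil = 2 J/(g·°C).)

Heat lost by the brass = heat gained by the oil:
m·0.38·(189.8 − 42.68) = 424.6·2·(42.68 − 14.97)
55.91 m = 23531  ⇒  m ≈ 420.9 g

m ≈ 421 g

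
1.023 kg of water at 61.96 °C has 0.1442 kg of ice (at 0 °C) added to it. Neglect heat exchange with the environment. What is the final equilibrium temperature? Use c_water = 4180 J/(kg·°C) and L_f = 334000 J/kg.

T_f ≈ 44.4 °C

Sum of m c ΔT and latent-heat terms is zero:
fusion: m_ice L_f = 0.1442×334000 = 48163; meltwater 0→T: 0.1442×4180×T = 602.76 T; water: 4276.1(T − 61.96)
4878.9 T = 264950 − 48163 = 216787
T ≈ 44.43 °C — above 0 °C, consistent with complete melting.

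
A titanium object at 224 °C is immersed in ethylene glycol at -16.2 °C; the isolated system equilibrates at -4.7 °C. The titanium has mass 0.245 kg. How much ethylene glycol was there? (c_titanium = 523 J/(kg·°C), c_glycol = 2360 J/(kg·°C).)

m ≈ 1.08 kg

Heat lost by the titanium = heat gained by the glycol:
0.245·523·(224 − -4.7) = m·2360·(-4.7 − (-16.2))
27140 m = 29304  ⇒  m ≈ 1.08 kg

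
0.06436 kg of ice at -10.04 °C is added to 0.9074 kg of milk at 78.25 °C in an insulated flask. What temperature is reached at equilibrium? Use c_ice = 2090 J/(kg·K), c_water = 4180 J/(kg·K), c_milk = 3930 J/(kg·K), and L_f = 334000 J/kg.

T_f ≈ 66.8 °C

Setting the total heat transfer to zero:
ice -10.04→0 °C: 0.06436×2090×10.04 = 1350.5
  fusion: m_ice L_f = 0.06436×334000 = 21496
  meltwater 0→T: 0.06436×4180×T = 269.02 T
  milk cools: 0.9074×3930×(T − 78.25) = 3566.1(T − 78.25)
3835.1 T = 279046 − 22847 = 256199
T ≈ 66.80 °C (positive, so assuming full melt was valid).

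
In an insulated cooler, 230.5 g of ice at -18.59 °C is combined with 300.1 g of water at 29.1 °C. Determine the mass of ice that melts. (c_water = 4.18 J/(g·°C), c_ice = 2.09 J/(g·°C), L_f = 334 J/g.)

m_melted ≈ 82.5 g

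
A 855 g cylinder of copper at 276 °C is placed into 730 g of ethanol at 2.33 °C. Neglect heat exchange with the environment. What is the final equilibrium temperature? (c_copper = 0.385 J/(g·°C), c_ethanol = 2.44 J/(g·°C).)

T_f ≈ 45.0 °C

Let T be the final temperature. ΣQ_i = 0:
855×0.385×(T − 276) + 730×2.44×(T − 2.33) = 0
329.18(T − 276) + 1781.2(T − 2.33) = 0
2110.4 T = 95002
T = 95002 / 2110.4 = 45 °C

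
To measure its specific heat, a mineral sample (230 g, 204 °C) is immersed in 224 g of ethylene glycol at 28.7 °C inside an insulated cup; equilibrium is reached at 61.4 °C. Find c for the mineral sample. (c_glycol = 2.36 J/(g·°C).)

c ≈ 0.527 J/(g·°C)

m_s c (T_s − T_f) = m_glycol c_glycol (T_f − T_0):
230×c×(204 − 61.4) = 224×2.36×(61.4 − 28.7)
32798 c = 17287  ⇒  c ≈ 0.5271 J/(g·°C)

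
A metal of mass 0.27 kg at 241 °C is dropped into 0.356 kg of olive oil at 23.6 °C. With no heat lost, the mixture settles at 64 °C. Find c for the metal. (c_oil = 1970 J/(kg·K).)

Heat lost by the metal = heat gained by the oil:
0.27·c·(241 − 64) = 0.356·1970·(64 − 23.6)
47.79 c = 28333  ⇒  c ≈ 592.9 J/(kg·K)

c ≈ 593 J/(kg·K)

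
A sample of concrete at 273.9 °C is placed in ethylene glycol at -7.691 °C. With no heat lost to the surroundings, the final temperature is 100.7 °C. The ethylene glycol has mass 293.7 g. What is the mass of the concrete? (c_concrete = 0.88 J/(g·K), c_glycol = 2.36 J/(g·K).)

Setting the total heat transfer to zero:
m×0.88×(100.7 − 273.9) + 293.7×2.36×(100.7 − (-7.691)) = 0
-152.42 m = -75129
m = -75129/-152.42 ≈ 492.9 g

m ≈ 493 g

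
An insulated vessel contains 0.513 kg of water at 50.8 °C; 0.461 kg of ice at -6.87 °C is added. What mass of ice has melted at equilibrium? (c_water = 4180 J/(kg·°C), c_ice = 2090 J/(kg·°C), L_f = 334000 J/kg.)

Water can give up m c ΔT = 0.513·4180·50.8 = 108932 J before reaching 0 °C.
Of that, 0.461·2090·6.87 = 6619.2 J goes to bring the ice to 0 °C, leaving 102313 J.
Fully melting the ice requires m_ice L_f = 0.461·334000 = 153974 J.
Since 102313 < 153974 J, not all the ice melts; equilibrium is at 0 °C.
m_melted·334000 = 102313  ⇒  m_melted ≈ 0.3063 kg.

m_melted ≈ 0.306 kg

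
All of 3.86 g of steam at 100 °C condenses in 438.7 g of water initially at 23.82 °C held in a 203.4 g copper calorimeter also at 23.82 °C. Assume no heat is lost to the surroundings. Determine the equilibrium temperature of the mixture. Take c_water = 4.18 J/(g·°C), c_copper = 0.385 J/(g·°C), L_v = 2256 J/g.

T_f ≈ 29.0 °C

Sum of m c ΔT and latent-heat terms is zero:
latent heat released on condensation: 3.86×2256 = 8708.2; condensate cools 100→T: 3.86×4.18×(T − 100) = 16.13(T − 100); water warms: 438.7×4.18×(T − 23.82) = 1833.8(T − 23.82); copper cup: 203.4×0.385×(T − 23.82) = 78.31(T − 23.82)
1928.2 T = 8708.2 + 1613.5 + 45546 = 55867
T ≈ 28.97 °C (< 100 °C, so full condensation is consistent).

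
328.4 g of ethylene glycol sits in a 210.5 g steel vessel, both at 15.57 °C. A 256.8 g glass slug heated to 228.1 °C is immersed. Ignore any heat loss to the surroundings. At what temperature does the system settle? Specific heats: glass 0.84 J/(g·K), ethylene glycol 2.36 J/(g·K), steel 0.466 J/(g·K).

T_f ≈ 57.7 °C

Net heat exchanged in the isolated system is zero:
256.8·0.84·(T − 228.1) + 328.4·2.36·(T − 15.57) + 210.5·0.466·(T − 15.57) = 0
215.71(T − 228.1) + 775.02(T − 15.57) + 98.09(T − 15.57) = 0
(215.71 + 775.02 + 98.09) T = 215.71·228.1 + 775.02·15.57 + 98.09·15.57
T = 62798/1088.8 ≈ 57.68 °C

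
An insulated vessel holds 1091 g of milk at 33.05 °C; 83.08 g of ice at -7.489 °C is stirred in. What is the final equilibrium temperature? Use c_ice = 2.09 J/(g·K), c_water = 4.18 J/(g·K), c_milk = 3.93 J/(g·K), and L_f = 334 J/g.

Let T be the final temperature. ΣQ_i = 0:
warm ice to 0 °C: 83.08·2.09·(0 − (-7.489)) = 1300.4
  latent heat to melt: 83.08·334 = 27749
  warm the meltwater: 347.27 T
  milk: 4287.6(T − 33.05)
4634.9 T = 141706 − 29049 = 112657
T ≈ 24.31 °C (positive, so assuming full melt was valid).

T_f ≈ 24.3 °C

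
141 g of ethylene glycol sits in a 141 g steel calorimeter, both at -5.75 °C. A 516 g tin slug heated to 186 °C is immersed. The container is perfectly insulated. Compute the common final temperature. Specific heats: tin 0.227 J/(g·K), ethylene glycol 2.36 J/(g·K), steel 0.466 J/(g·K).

T_f ≈ 37.8 °C

Heat gained plus heat lost sum to zero:
516*0.227*(T − 186) + 141*2.36*(T − (-5.75)) + 141*0.466*(T − (-5.75)) = 0
117.13(T − 186) + 332.76(T − (-5.75)) + 65.71(T − (-5.75)) = 0
515.6 T = 19495
T = 19495/515.6 ≈ 37.81 °C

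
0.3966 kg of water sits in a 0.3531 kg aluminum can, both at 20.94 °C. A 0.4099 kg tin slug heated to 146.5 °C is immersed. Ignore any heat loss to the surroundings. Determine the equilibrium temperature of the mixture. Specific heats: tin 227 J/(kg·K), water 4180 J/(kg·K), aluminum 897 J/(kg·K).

T_f ≈ 26.6 °C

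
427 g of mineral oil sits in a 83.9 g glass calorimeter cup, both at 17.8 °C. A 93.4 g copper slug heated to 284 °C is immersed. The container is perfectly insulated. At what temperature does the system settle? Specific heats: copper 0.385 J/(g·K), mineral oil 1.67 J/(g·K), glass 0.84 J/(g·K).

T_f ≈ 29.5 °C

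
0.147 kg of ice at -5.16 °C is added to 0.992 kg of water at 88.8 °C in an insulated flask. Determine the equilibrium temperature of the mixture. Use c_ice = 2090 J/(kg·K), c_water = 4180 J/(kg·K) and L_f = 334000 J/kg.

Heat gained plus heat lost sum to zero:
warm ice to 0 °C: 0.147·2090·(0 − (-5.16)) = 1585.3; latent heat to melt: 0.147·334000 = 49098; warm the meltwater: 614.46 T; water cools: 0.992·4180·(T − 88.8) = 4146.6(T − 88.8)
4761 T = 368215 − 50683 = 317531
T ≈ 66.69 °C — above 0 °C, consistent with complete melting.

T_f ≈ 66.7 °C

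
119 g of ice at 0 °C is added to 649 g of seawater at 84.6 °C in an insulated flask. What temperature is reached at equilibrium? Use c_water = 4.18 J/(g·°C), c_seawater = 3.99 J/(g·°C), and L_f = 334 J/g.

Sum of m c ΔT and latent-heat terms is zero:
melt ice: 119·334 = 39746
  warm the meltwater: 497.42 T
  seawater cools: 649·3.99·(T − 84.6) = 2589.5(T − 84.6)
3086.9 T = 219073 − 39746 = 179327
T ≈ 58.09 °C. Since T > 0 °C, the all-ice-melts assumption holds.

T_f ≈ 58.1 °C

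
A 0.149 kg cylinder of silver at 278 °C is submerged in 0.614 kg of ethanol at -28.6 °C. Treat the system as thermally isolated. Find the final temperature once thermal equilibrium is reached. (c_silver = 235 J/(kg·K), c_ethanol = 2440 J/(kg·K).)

Energy conservation, ΣQ = 0:
0.149·235·(T − 278) + 0.614·2440·(T − (-28.6)) = 0
35.02(T − 278) + 1498.2(T − (-28.6)) = 0
(35.02 + 1498.2) T = 35.02·278 + 1498.2·(-28.6)
T = -33113/1533.2 ≈ -21.60 °C

T_f ≈ -21.6 °C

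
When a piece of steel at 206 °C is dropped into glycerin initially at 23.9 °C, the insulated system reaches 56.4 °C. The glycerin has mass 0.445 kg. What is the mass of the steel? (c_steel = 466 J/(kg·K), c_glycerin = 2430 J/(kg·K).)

|Q_steel| = |Q_glycerin|:
m·466·(206 − 56.4) = 0.445·2430·(56.4 − 23.9)
69714 m = 35144  ⇒  m ≈ 0.5041 kg

m ≈ 0.504 kg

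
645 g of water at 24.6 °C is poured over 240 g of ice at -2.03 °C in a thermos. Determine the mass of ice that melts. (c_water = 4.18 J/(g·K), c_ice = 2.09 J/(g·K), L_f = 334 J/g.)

Heat available from the water dropping to 0 °C: 645×4.18×24.6 = 66324 J.
Of that, 240×2.09×2.03 = 1018.2 J goes to bring the ice to 0 °C, leaving 65306 J.
To melt every bit of ice: 240×334 = 80160 J.
Since 65306 < 80160 J, not all the ice melts; equilibrium is at 0 °C.
Mass melted = 65306/334 ≈ 195.5 g.

m_melted ≈ 196 g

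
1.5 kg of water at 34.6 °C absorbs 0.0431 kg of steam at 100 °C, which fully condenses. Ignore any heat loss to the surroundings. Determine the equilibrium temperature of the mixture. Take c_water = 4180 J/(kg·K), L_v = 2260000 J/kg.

T_f ≈ 51.5 °C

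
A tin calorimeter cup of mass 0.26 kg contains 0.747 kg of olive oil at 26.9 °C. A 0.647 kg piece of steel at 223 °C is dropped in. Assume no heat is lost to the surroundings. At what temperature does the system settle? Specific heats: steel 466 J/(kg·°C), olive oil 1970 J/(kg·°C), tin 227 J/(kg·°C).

With ΣQ=0 the equilibrium temperature is the m·c-weighted mean:
T_f = (301.5*223 + 1471.6*26.9 + 59.02*26.9) / (301.5 + 1471.6 + 59.02)
    = 108408 / 1832.1 ≈ 59.17 °C

T_f ≈ 59.2 °C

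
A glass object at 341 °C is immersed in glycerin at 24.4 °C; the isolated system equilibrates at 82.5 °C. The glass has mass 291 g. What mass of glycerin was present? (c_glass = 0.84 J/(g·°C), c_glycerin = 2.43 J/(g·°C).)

Heat lost by the glass = heat gained by the glycerin:
291×0.84×(341 − 82.5) = m×2.43×(82.5 − 24.4)
141.18 m = 63188  ⇒  m ≈ 447.6 g

m ≈ 448 g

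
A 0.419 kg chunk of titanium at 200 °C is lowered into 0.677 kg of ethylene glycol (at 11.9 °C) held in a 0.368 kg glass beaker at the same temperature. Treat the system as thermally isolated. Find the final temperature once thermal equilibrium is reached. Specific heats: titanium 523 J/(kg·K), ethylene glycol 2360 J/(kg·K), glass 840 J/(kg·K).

T_f ≈ 31.3 °C

T_f is the heat-capacity-weighted average of the initial temperatures:
T_f = (219.14*200 + 1597.7*11.9 + 309.12*11.9) / (219.14 + 1597.7 + 309.12)
    = 66519 / 2126 ≈ 31.29 °C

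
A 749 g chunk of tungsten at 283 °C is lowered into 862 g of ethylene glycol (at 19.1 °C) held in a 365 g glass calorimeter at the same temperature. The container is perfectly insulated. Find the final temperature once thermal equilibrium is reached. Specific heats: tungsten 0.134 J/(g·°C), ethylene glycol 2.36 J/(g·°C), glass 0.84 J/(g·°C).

T_f ≈ 29.9 °C

Energy conservation, ΣQ = 0:
749·0.134·(T − 283) + 862·2.36·(T − 19.1) + 365·0.84·(T − 19.1) = 0
2441.3 T = 73115
T = 73115/2441.3 ≈ 29.95 °C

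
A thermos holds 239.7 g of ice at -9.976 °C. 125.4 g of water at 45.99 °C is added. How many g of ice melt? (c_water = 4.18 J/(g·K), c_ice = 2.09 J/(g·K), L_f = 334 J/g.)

Heat available from the water dropping to 0 °C: 125.4·4.18·45.99 = 24107 J.
Warming the ice to 0 °C takes 239.7·2.09·9.976 = 4997.7 J, leaving 19109 J for melting.
Melting all 239.7 g of ice would need 239.7·334 = 80060 J.
Since 19109 < 80060 J, not all the ice melts; equilibrium is at 0 °C.
Mass melted = 19109/334 ≈ 57.21 g.

m_melted ≈ 57.2 g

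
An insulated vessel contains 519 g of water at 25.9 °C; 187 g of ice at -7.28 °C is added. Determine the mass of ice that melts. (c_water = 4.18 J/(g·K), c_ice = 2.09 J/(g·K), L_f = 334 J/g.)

Cooling the water to 0 °C releases 519·4.18·25.9 = 56188 J.
Warming the ice to 0 °C takes 187·2.09·7.28 = 2845.2 J, leaving 53343 J for melting.
Fully melting the ice requires m_ice L_f = 187·334 = 62458 J.
That's not enough to melt it all — equilibrium is at 0 °C with ice remaining.
m_melt = 53343 / L_f = 159.7 g.

m_melted ≈ 160 g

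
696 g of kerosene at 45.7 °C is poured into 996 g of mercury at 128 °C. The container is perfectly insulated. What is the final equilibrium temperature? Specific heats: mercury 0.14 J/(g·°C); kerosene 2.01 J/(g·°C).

T_f ≈ 53.2 °C

Taking heat into each body as positive, Σ m c ΔT = 0:
996·0.14·(T − 128) + 696·2.01·(T − 45.7) = 0
1538.4 T = 81781
T = 81781 / 1538.4 = 53.2 °C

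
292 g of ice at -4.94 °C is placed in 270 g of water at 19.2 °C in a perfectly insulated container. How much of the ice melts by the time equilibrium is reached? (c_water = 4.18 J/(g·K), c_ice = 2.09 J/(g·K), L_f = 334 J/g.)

m_melted ≈ 55.9 g

Cooling the water to 0 °C releases 270·4.18·19.2 = 21669 J.
Of that, 292·2.09·4.94 = 3014.8 J goes to bring the ice to 0 °C, leaving 18654 J.
Fully melting the ice requires m_ice L_f = 292·334 = 97528 J.
Since 18654 < 97528 J, not all the ice melts; equilibrium is at 0 °C.
m_melted·334 = 18654  ⇒  m_melted ≈ 55.85 g.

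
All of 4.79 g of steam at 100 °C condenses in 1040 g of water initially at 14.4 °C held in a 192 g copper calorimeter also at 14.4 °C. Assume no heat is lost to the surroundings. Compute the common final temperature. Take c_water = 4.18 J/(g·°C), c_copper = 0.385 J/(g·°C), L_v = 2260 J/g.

Heat gained plus heat lost sum to zero:
latent heat released on condensation: 4.79×2260 = 10825; condensate cools 100→T: 4.79×4.18×(T − 100) = 20.02(T − 100); original water: 4347.2(T − 14.4); cup: 73.92(T − 14.4)
4441.1 T = 10825 + 2002.2 + 63664 = 76492
T ≈ 17.22 °C, under the boiling point, so the assumption holds.

T_f ≈ 17.2 °C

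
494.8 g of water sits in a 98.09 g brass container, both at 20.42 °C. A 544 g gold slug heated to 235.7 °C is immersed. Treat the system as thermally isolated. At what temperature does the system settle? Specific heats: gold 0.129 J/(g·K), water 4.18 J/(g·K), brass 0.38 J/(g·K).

T_f is the heat-capacity-weighted average of the initial temperatures:
T_f = (70.18×235.7 + 2068.3×20.42 + 37.27×20.42) / (70.18 + 2068.3 + 37.27)
    = 59536 / 2175.7 ≈ 27.36 °C

T_f ≈ 27.4 °C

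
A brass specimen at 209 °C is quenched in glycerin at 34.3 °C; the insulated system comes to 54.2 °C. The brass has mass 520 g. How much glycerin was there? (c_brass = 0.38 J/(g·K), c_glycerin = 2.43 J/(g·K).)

Net heat exchanged in the isolated system is zero:
520·0.38·(54.2 − 209) + m·2.43·(54.2 − 34.3) = 0
48.36 m = 30588
m = 30588/48.36 ≈ 632.6 g

m ≈ 633 g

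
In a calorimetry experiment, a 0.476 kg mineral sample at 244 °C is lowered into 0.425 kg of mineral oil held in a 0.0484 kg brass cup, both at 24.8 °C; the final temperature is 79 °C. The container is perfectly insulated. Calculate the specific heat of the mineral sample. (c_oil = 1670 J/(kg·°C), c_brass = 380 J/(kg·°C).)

c ≈ 502 J/(kg·°C)

Net heat exchanged in the isolated system is zero:
0.476×c×(79 − 244) + 0.425×1670×(79 − 24.8) + 0.0484×380×(79 − 24.8) = 0
-78.54 c = -39465
c = -39465/-78.54 ≈ 502.5 J/(kg·°C)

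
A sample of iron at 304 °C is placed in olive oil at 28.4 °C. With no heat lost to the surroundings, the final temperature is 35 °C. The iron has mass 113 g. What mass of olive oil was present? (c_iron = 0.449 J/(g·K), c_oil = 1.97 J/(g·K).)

|Q_iron| = |Q_oil|:
113·0.449·(304 − 35) = m·1.97·(35 − 28.4)
13 m = 13648  ⇒  m ≈ 1050 g

m ≈ 1050 g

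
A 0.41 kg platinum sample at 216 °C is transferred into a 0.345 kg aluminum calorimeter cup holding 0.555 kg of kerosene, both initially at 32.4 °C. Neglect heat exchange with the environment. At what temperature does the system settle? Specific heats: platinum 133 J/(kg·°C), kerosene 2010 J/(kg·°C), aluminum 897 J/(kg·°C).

T_f = Σ m_i c_i T_i / Σ m_i c_i:
T_f = (54.53·216 + 1115.6·32.4 + 309.46·32.4) / (54.53 + 1115.6 + 309.46)
    = 57949 / 1479.5 ≈ 39.17 °C

T_f ≈ 39.2 °C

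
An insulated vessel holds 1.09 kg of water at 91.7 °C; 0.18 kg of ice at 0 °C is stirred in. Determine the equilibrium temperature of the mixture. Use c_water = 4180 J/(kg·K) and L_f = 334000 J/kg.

T_f ≈ 67.4 °C

Sum of m c ΔT and latent-heat terms is zero:
melt ice: 0.18·334000 = 60120; meltwater 0→T: 0.18·4180·T = 752.4 T; water: 4556.2(T − 91.7)
5308.6 T = 417804 − 60120 = 357684
T ≈ 67.38 °C (positive, so assuming full melt was valid).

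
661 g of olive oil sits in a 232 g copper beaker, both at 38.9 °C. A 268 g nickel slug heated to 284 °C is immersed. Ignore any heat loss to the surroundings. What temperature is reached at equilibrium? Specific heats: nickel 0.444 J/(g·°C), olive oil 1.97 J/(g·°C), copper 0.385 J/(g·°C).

T_f ≈ 58.2 °C

Setting the total heat transfer to zero:
268·0.444·(T − 284) + 661·1.97·(T − 38.9) + 232·0.385·(T − 38.9) = 0
1510.5 T = 87923
T = 87923 / 1510.5 = 58.2 °C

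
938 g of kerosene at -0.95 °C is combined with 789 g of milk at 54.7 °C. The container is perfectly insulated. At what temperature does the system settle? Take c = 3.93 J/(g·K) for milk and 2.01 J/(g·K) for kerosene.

T_f ≈ 33.7 °C

Heat gained plus heat lost sum to zero:
789*3.93*(T − 54.7) + 938*2.01*(T − (-0.95)) = 0
3100.8(T − 54.7) + 1885.4(T − (-0.95)) = 0
(3100.8 + 1885.4) T = 3100.8*54.7 + 1885.4*(-0.95)
T = 167821/4986.1 ≈ 33.66 °C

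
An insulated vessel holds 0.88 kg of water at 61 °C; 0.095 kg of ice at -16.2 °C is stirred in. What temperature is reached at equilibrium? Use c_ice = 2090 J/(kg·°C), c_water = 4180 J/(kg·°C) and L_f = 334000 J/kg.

T_f ≈ 46.5 °C

Sum of m c ΔT and latent-heat terms is zero:
ice -16.2→0 °C: 0.095×2090×16.2 = 3216.5
  latent heat to melt: 0.095×334000 = 31730
  meltwater 0→T: 0.095×4180×T = 397.1 T
  water: 3678.4(T − 61)
4075.5 T = 224382 − 34947 = 189436
T ≈ 46.48 °C. Since T > 0 °C, the all-ice-melts assumption holds.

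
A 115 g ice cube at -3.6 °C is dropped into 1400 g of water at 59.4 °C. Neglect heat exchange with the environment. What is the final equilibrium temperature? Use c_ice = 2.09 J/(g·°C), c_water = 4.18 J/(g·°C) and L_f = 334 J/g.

Sum of m c ΔT and latent-heat terms is zero:
ice -3.6→0 °C: 115×2.09×3.6 = 865.26; melt ice: 115×334 = 38410; meltwater 0→T: 115×4.18×T = 480.7 T; water cools: 1400×4.18×(T − 59.4) = 5852(T − 59.4)
6332.7 T = 347609 − 39275 = 308334
T ≈ 48.69 °C — above 0 °C, consistent with complete melting.

T_f ≈ 48.7 °C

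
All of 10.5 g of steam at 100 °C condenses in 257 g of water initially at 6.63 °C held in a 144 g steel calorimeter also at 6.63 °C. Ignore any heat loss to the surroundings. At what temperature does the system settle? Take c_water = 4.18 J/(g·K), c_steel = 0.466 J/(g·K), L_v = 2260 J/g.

Conservation of energy gives ΣQ = 0:
steam→water at 100 °C releases m L_v = 10.5×2260 = 23730
  condensate cools 100→T: 10.5×4.18×(T − 100) = 43.89(T − 100)
  water warms: 257×4.18×(T − 6.63) = 1074.3(T − 6.63)
  cup: 67.1(T − 6.63)
1185.3 T = 23730 + 4389 + 7567.2 = 35686
T ≈ 30.11 °C, under the boiling point, so the assumption holds.

T_f ≈ 30.1 °C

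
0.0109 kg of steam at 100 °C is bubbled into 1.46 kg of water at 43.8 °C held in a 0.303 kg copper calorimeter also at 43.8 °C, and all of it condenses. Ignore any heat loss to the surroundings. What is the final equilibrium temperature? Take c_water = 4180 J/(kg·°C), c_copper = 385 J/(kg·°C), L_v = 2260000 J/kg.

Conservation of energy gives ΣQ = 0:
latent heat released on condensation: 0.0109×2260000 = 24634
  condensate cools 100→T: 0.0109×4180×(T − 100) = 45.56(T − 100)
  original water: 6102.8(T − 43.8)
  copper cup: 0.303×385×(T − 43.8) = 116.66(T − 43.8)
6265 T = 24634 + 4556.2 + 272412 = 301602
T ≈ 48.14 °C — below 100 °C, confirming all the steam condensed.

T_f ≈ 48.1 °C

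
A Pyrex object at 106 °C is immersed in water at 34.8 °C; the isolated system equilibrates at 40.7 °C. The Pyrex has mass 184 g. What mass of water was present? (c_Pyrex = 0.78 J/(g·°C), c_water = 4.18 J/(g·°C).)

Net heat exchanged in the isolated system is zero:
184×0.78×(40.7 − 106) + m×4.18×(40.7 − 34.8) = 0
24.66 m = 9371.9
m = 9371.9/24.66 ≈ 380 g

m ≈ 380 g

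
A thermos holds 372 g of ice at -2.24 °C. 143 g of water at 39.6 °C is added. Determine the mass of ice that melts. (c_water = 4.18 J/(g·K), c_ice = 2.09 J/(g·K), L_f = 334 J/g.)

Water can give up m c ΔT = 143·4.18·39.6 = 23671 J before reaching 0 °C.
Warming the ice to 0 °C takes 372·2.09·2.24 = 1741.6 J, leaving 21929 J for melting.
To melt every bit of ice: 372·334 = 124248 J.
21929 J < 124248 J, so only part of the ice melts and the system sits at 0 °C.
Mass melted = 21929/334 ≈ 65.66 g.

m_melted ≈ 65.7 g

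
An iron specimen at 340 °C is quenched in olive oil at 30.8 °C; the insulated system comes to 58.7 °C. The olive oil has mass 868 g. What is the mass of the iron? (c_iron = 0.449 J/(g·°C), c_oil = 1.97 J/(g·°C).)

m ≈ 378 g

Net heat exchanged in the isolated system is zero:
m·0.449·(58.7 − 340) + 868·1.97·(58.7 − 30.8) = 0
-126.3 m = -47708
m = -47708/-126.3 ≈ 377.7 g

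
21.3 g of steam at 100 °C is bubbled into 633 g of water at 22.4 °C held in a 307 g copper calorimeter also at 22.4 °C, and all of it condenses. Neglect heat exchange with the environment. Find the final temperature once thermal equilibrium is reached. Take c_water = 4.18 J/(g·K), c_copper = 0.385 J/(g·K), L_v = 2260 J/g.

Setting the total heat transfer to zero:
steam→water at 100 °C releases m L_v = 21.3·2260 = 48138
  condensate cools 100→T: 21.3·4.18·(T − 100) = 89.03(T − 100)
  original water: 2645.9(T − 22.4)
  copper cup: 307·0.385·(T − 22.4) = 118.2(T − 22.4)
2853.2 T = 48138 + 8903.4 + 61917 = 118958
T ≈ 41.69 °C — below 100 °C, confirming all the steam condensed.

T_f ≈ 41.7 °C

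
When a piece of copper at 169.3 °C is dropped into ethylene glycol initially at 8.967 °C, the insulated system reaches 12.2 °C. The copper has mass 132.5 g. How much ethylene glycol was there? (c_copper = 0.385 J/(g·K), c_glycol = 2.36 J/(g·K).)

Setting the total heat transfer to zero:
132.5·0.385·(12.2 − 169.3) + m·2.36·(12.2 − 8.967) = 0
7.63 m = 8014.1
m = 8014.1/7.63 ≈ 1050 g

m ≈ 1050 g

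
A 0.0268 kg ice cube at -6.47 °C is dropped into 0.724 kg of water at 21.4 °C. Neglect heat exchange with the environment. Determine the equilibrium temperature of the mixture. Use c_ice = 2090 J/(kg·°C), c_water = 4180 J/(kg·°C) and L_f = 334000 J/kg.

T_f ≈ 17.7 °C

Energy balance with sensible and latent terms:
warm ice to 0 °C: 0.0268×2090×(0 − (-6.47)) = 362.4; fusion: m_ice L_f = 0.0268×334000 = 8951.2; meltwater 0→T: 0.0268×4180×T = 112.02 T; water: 3026.3(T − 21.4)
3138.3 T = 64763 − 9313.6 = 55450
T ≈ 17.67 °C (positive, so assuming full melt was valid).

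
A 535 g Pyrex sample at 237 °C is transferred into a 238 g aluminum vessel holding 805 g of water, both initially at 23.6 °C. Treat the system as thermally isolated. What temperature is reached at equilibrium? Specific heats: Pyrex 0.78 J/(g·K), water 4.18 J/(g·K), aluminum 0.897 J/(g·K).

Taking heat into each body as positive, Σ m c ΔT = 0:
535×0.78×(T − 237) + 805×4.18×(T − 23.6) + 238×0.897×(T − 23.6) = 0
417.3(T − 237) + 3364.9(T − 23.6) + 213.49(T − 23.6) = 0
(417.3 + 3364.9 + 213.49) T = 417.3×237 + 3364.9×23.6 + 213.49×23.6
T = 183350 / 3995.7 = 45.9 °C

T_f ≈ 45.9 °C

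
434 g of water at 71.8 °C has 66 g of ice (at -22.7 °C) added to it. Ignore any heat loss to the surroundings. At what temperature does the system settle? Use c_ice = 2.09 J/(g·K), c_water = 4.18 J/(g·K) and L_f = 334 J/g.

T_f ≈ 50.3 °C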